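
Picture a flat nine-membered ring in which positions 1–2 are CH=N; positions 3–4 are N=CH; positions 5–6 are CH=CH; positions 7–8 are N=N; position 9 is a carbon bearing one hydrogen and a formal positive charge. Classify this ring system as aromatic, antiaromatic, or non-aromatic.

The p orbitals form a continuous loop: the double-bond atoms are sp², each contributing one p electron; the doubly-bonded nitrogens are pyridine-type — their lone pairs lie in the ring plane, leaving one electron in the p orbital; the carbocation has an empty p orbital. The ring is fully conjugated.
π-electron count: 4 × 2 = 8 from the double-bond units + 0 from the CH(+) atom = 8.
A 4n π count (8, n = 2) in a planar conjugated ring means antiaromatic.

Antiaromatic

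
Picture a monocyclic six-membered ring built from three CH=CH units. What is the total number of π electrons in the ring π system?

Every ring atom contributes a p orbital perpendicular to the ring (every atom in a ring double bond is sp² and brings one electron to the p orbital), so the π system is cyclic and fully conjugated.
Tallying contributions gives 3 × 2 = 6 from the 3 double-bond units.
This is benzene.

6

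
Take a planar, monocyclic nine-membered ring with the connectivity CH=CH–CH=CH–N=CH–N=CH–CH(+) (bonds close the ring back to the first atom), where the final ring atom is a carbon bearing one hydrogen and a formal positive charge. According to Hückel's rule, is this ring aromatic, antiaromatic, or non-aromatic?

Antiaromatic

All ring atoms are sp² and supply a p orbital to the ring (the double-bond atoms are sp², each contributing one p electron; the doubly-bonded nitrogens are pyridine-type — their lone pairs lie in the ring plane, leaving one electron in the p orbital; the carbocation has an empty p orbital); the conjugation is uninterrupted.
π-electron count: 4 × 2 = 8 from the double-bond units + 0 from the CH(+) atom = 8.
8 = 4(2); a planar, fully conjugated 4n system is antiaromatic.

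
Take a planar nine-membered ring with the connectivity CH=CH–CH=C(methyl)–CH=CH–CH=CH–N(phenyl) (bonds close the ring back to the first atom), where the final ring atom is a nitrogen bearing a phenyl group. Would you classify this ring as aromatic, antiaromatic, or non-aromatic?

Aromatic

Every ring atom contributes a p orbital perpendicular to the ring (every atom in a ring double bond is sp² and brings one electron to the p orbital; the pyrrole-type nitrogen donates its lone pair from the p orbital), so the π system is cyclic and fully conjugated.
Counting π electrons: 4 × 2 = 8 from the double-bond units + 2 from the N(phenyl) atom = 10.
That gives a 4n+2 count (10, n = 2).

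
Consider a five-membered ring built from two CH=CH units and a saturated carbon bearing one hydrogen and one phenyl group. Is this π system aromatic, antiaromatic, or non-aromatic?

Non-aromatic

At the CH(phenyl) position, that saturated carbon is sp³ and has no p orbital in the ring π system; the ring's p-orbital overlap is broken there.
A ring that is not fully conjugated cannot be aromatic or antiaromatic regardless of its π-electron count.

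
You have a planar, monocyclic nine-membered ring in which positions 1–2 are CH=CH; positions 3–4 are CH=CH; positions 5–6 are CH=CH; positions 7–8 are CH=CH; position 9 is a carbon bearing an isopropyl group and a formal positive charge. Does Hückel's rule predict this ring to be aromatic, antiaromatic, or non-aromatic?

Check conjugation: the double-bond atoms are sp², each contributing one p electron; the carbocation has an empty p orbital — every position has a p orbital, so the cyclic π system is continuous.
Adding the contributions, 4 × 2 = 8 from the double-bond units + 0 from the C(isopropyl)(+) atom = 8.
A 4n π count (8, n = 2) in a planar conjugated ring means antiaromatic.

Antiaromatic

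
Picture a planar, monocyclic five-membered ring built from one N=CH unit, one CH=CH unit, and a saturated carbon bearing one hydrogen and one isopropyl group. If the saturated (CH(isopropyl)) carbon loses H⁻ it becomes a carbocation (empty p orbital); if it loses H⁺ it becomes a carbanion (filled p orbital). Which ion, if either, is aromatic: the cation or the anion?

In both ions every ring atom is sp² and contributes a p orbital, so both rings are fully conjugated.
Cation: 2 × 2 + 0 = 4 π electrons → 4(1), antiaromatic.
Anion: 2 × 2 + 2 = 6 π electrons → 4(1)+2, aromatic.

The anion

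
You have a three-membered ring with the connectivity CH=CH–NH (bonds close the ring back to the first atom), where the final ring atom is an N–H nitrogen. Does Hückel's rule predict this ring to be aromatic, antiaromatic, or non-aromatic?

Antiaromatic

Check conjugation: every atom in a ring double bond is sp² and brings one electron to the p orbital; the pyrrole-type nitrogen donates its lone pair from the p orbital — every position has a p orbital, so the cyclic π system is continuous.
Tallying contributions gives 1 × 2 = 2 from the double-bond unit + 2 from the NH atom = 4.
With 4 = 4·1 π electrons, Hückel's rule classifies the planar ring as antiaromatic.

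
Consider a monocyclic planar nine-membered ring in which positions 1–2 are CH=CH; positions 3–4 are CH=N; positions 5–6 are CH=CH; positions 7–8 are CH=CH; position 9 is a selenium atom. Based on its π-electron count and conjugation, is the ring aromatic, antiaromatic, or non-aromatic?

All ring atoms are sp² and supply a p orbital to the ring (every atom in a ring double bond is sp² and brings one electron to the p orbital; the doubly-bonded nitrogens are pyridine-type — their lone pairs lie in the ring plane, leaving one electron in the p orbital; the selenium donates one lone pair from its p orbital); the conjugation is uninterrupted.
Tallying contributions gives 4 × 2 = 8 from the double-bond units + 2 from the Se atom = 10.
Since 10 = 4·2 + 2, the ring meets the 4n+2 criterion.

Aromatic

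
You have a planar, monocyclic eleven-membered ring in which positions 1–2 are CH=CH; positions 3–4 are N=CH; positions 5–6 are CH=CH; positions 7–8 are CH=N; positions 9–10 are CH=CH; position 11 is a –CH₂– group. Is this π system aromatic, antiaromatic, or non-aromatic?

The CH2 position has four σ bonds — the tetrahedral CH₂ carbon is sp³ and has no p orbital in the ring π system — so the cyclic conjugation is interrupted.
A ring that is not fully conjugated cannot be aromatic or antiaromatic regardless of its π-electron count.

Non-aromatic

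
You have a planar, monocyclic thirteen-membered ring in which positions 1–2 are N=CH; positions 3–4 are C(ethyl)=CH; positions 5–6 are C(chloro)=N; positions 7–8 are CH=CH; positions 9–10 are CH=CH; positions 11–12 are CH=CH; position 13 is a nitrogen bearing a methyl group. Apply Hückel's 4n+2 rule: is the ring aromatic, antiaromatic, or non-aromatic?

Aromatic

Check conjugation: the double-bond atoms are sp², each contributing one p electron; each sp² =N– keeps its lone pair in-plane and puts one electron into the π system; the pyrrole-type nitrogen donates its lone pair from the p orbital — every position has a p orbital, so the cyclic π system is continuous.
Counting π electrons: 6 × 2 = 12 from the double-bond units + 2 from the N(methyl) atom = 14.
With 14 π electrons (n = 3), the Hückel 4n+2 condition holds.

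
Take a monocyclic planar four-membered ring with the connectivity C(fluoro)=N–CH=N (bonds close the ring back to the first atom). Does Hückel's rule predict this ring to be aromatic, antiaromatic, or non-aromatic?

Every ring atom contributes a p orbital perpendicular to the ring (the double-bond atoms are sp², each contributing one p electron; each sp² =N– keeps its lone pair in-plane and puts one electron into the π system), so the π system is cyclic and fully conjugated.
π-electron count: 2 × 2 = 4 from the 2 double-bond units.
A 4n π count (4, n = 1) in a planar conjugated ring means antiaromatic.

Antiaromatic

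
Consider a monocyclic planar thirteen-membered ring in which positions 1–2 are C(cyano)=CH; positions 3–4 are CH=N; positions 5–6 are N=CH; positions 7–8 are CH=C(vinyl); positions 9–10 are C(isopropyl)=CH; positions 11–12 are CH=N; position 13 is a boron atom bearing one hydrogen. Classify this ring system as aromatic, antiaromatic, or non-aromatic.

Every ring atom contributes a p orbital perpendicular to the ring (each doubly-bonded ring atom is sp² with one p-orbital electron; the doubly-bonded nitrogens are pyridine-type — their lone pairs lie in the ring plane, leaving one electron in the p orbital; the boron has an empty p orbital), so the π system is cyclic and fully conjugated.
Adding the contributions, 6 × 2 = 12 from the double-bond units + 0 from the BH atom = 12.
12 is a 4n count (n = 3), so the planar conjugated ring is antiaromatic.

Antiaromatic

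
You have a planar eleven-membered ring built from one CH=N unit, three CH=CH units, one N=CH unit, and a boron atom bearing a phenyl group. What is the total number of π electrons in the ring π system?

Check conjugation: each doubly-bonded ring atom is sp² with one p-orbital electron; the doubly-bonded nitrogens are pyridine-type — their lone pairs lie in the ring plane, leaving one electron in the p orbital; the boron has an empty p orbital — every position has a p orbital, so the cyclic π system is continuous.
π-electron count: 5 × 2 = 10 from the double-bond units + 0 from the B(phenyl) atom = 10.

10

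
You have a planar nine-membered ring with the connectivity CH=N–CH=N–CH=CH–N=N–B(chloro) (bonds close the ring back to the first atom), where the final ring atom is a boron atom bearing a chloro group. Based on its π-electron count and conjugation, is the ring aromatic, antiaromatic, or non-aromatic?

All ring atoms are sp² and supply a p orbital to the ring (every atom in a ring double bond is sp² and brings one electron to the p orbital; each =N– nitrogen is pyridine-type (lone pair in the sp² plane, one electron in the p orbital); the boron has an empty p orbital); the conjugation is uninterrupted.
Tallying contributions gives 4 × 2 = 8 from the double-bond units + 0 from the B(chloro) atom = 8.
8 is a 4n count (n = 2), so the planar conjugated ring is antiaromatic.

Antiaromatic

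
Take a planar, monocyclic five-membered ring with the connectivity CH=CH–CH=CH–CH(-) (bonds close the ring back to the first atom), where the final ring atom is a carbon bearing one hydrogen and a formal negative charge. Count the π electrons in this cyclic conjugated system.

The p orbitals form a continuous loop: every atom in a ring double bond is sp² and brings one electron to the p orbital; the carbanion's lone pair occupies the p orbital. The ring is fully conjugated.
π-electron count: 2 × 2 = 4 from the double-bond units + 2 from the CH(-) atom = 6.
This is the cyclopentadienyl anion.

6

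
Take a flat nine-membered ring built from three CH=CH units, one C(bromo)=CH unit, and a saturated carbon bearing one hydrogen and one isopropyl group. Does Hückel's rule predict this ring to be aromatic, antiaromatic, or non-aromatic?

The CH(isopropyl) carbon is saturated: that saturated carbon is sp³ and has no p orbital in the ring π system. Conjugation is not continuous around the ring.
Hückel's rule only applies to fully conjugated rings, so this one is simply non-aromatic.

Non-aromatic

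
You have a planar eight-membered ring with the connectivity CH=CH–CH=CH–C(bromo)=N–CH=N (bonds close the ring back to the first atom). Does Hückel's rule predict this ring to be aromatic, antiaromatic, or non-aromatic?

Antiaromatic

All ring atoms are sp² and supply a p orbital to the ring (the double-bond atoms are sp², each contributing one p electron; each sp² =N– keeps its lone pair in-plane and puts one electron into the π system); the conjugation is uninterrupted.
Counting π electrons: 4 × 2 = 8 from the 4 double-bond units.
8 is a 4n count (n = 2), so the planar conjugated ring is antiaromatic.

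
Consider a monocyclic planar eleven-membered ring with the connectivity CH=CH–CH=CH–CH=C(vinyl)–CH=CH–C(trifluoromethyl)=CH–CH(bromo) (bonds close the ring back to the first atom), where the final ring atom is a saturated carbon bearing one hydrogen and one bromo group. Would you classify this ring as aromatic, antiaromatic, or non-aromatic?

At the CH(bromo) position, that saturated carbon is sp³ and has no p orbital in the ring π system; the ring's p-orbital overlap is broken there.
Broken conjugation rules out both aromaticity and antiaromaticity.

Non-aromatic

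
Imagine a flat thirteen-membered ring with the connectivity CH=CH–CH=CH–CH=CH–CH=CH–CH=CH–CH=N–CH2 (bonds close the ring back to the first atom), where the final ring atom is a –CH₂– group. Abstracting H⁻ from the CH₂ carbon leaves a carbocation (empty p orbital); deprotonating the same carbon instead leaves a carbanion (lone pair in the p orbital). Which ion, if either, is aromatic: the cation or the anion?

The anion

In both ions every ring atom is sp² and contributes a p orbital, so both rings are fully conjugated.
Cation: 6 × 2 + 0 = 12 π electrons → 4(3), antiaromatic.
Anion: 6 × 2 + 2 = 14 π electrons → 4(3)+2, aromatic.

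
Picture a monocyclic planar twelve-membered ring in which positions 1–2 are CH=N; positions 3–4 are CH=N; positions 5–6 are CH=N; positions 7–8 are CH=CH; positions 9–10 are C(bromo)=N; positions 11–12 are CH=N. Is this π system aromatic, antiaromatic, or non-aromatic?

The p orbitals form a continuous loop: each doubly-bonded ring atom is sp² with one p-orbital electron; the doubly-bonded nitrogens are pyridine-type — their lone pairs lie in the ring plane, leaving one electron in the p orbital. The ring is fully conjugated.
π-electron count: 6 × 2 = 12 from the 6 double-bond units.
12 is a 4n count (n = 3), so the planar conjugated ring is antiaromatic.

Antiaromatic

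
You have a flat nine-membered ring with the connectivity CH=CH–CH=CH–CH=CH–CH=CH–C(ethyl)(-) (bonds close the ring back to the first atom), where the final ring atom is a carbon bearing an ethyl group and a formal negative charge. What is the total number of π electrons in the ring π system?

10

Check conjugation: every atom in a ring double bond is sp² and brings one electron to the p orbital; the carbanion's lone pair occupies the p orbital — every position has a p orbital, so the cyclic π system is continuous.
Counting π electrons: 4 × 2 = 8 from the double-bond units + 2 from the C(ethyl)(-) atom = 10.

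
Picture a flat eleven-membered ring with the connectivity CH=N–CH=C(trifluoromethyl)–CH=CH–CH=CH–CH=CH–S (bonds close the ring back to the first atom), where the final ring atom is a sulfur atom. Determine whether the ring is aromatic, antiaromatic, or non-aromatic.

Antiaromatic

Check conjugation: each doubly-bonded ring atom is sp² with one p-orbital electron; each =N– nitrogen is pyridine-type (lone pair in the sp² plane, one electron in the p orbital); the sulfur donates one lone pair from its p orbital — every position has a p orbital, so the cyclic π system is continuous.
Adding the contributions, 5 × 2 = 10 from the double-bond units + 2 from the S atom = 12.
With 12 = 4·3 π electrons, Hückel's rule classifies the planar ring as antiaromatic.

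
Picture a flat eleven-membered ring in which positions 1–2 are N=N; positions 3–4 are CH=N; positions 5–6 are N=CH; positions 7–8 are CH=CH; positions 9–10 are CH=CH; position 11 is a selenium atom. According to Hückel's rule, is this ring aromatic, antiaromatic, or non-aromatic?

Antiaromatic

All ring atoms are sp² and supply a p orbital to the ring (the double-bond atoms are sp², each contributing one p electron; each sp² =N– keeps its lone pair in-plane and puts one electron into the π system; the selenium donates one lone pair from its p orbital); the conjugation is uninterrupted.
Adding the contributions, 5 × 2 = 10 from the double-bond units + 2 from the Se atom = 12.
With 12 = 4·3 π electrons, Hückel's rule classifies the planar ring as antiaromatic.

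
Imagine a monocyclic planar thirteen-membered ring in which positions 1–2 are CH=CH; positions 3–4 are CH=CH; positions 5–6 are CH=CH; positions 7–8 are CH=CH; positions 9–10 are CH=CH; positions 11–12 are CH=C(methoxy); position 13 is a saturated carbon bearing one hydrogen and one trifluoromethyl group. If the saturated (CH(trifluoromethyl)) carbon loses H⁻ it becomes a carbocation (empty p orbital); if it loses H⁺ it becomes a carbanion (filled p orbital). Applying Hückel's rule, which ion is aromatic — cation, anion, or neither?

The anion

Both ions have a continuous loop of p orbitals — each ring atom is sp².
Cation: 6 × 2 + 0 = 12 π electrons → 4(3), antiaromatic.
Anion: 6 × 2 + 2 = 14 π electrons → 4(3)+2, aromatic.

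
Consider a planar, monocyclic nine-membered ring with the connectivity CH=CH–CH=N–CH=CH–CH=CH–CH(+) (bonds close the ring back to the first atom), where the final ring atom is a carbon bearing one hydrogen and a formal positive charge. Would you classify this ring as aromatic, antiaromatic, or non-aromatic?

Check conjugation: each doubly-bonded ring atom is sp² with one p-orbital electron; each =N– nitrogen is pyridine-type (lone pair in the sp² plane, one electron in the p orbital); the carbocation has an empty p orbital — every position has a p orbital, so the cyclic π system is continuous.
Adding the contributions, 4 × 2 = 8 from the double-bond units + 0 from the CH(+) atom = 8.
With 8 = 4·2 π electrons, Hückel's rule classifies the planar ring as antiaromatic.

Antiaromatic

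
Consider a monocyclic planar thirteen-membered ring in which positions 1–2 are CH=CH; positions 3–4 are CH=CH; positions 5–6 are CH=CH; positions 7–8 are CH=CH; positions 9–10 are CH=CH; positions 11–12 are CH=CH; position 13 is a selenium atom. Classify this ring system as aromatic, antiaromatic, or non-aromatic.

The p orbitals form a continuous loop: every atom in a ring double bond is sp² and brings one electron to the p orbital; the selenium donates one lone pair from its p orbital. The ring is fully conjugated.
π-electron count: 6 × 2 = 12 from the double-bond units + 2 from the Se atom = 14.
With 14 π electrons (n = 3), the Hückel 4n+2 condition holds.

Aromatic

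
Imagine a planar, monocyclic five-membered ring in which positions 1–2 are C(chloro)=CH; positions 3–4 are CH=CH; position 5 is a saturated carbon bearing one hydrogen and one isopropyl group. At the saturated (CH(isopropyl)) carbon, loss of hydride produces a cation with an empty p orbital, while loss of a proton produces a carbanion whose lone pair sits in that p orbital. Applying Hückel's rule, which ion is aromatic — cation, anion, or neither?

The anion

In both ions every ring atom is sp² and contributes a p orbital, so both rings are fully conjugated.
Cation: 2 × 2 + 0 = 4 π electrons → 4(1), antiaromatic.
Anion: 2 × 2 + 2 = 6 π electrons → 4(1)+2, aromatic.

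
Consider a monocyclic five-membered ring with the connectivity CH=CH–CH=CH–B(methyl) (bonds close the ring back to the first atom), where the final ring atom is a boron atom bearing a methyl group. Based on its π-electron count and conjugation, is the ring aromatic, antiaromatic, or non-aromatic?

Check conjugation: the double-bond atoms are sp², each contributing one p electron; the boron has an empty p orbital — every position has a p orbital, so the cyclic π system is continuous.
Adding the contributions, 2 × 2 = 4 from the double-bond units + 0 from the B(methyl) atom = 4.
4 is a 4n count (n = 1), so the planar conjugated ring is antiaromatic.

Antiaromatic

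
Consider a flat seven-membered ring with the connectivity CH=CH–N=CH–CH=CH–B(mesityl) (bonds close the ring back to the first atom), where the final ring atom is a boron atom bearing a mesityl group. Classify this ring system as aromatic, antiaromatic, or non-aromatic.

All ring atoms are sp² and supply a p orbital to the ring (every atom in a ring double bond is sp² and brings one electron to the p orbital; the doubly-bonded nitrogens are pyridine-type — their lone pairs lie in the ring plane, leaving one electron in the p orbital; the boron has an empty p orbital); the conjugation is uninterrupted.
Adding the contributions, 3 × 2 = 6 from the double-bond units + 0 from the B(mesityl) atom = 6.
6 = 4(1) + 2, which satisfies Hückel's 4n+2 rule.

Aromatic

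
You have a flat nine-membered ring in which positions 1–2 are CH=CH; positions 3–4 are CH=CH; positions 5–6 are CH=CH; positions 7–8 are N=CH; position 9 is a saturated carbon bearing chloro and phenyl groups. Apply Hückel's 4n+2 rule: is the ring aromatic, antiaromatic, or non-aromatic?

Non-aromatic

The C(chloro)(phenyl) carbon is saturated: that saturated carbon is sp³ and has no p orbital in the ring π system. Conjugation is not continuous around the ring.
Without a continuous loop of overlapping p orbitals the Hückel electron count never comes into play.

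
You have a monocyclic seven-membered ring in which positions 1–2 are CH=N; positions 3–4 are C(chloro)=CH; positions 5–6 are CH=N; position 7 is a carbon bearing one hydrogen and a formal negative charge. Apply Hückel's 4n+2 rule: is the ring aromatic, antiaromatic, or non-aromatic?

Antiaromatic

Every ring atom contributes a p orbital perpendicular to the ring (each doubly-bonded ring atom is sp² with one p-orbital electron; each sp² =N– keeps its lone pair in-plane and puts one electron into the π system; the carbanion's lone pair occupies the p orbital), so the π system is cyclic and fully conjugated.
π-electron count: 3 × 2 = 6 from the double-bond units + 2 from the CH(-) atom = 8.
With 8 = 4·2 π electrons, Hückel's rule classifies the planar ring as antiaromatic.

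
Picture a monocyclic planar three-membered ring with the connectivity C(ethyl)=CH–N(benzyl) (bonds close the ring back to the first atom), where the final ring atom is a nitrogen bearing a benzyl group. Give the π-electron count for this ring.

4

All ring atoms are sp² and supply a p orbital to the ring (every atom in a ring double bond is sp² and brings one electron to the p orbital; the pyrrole-type nitrogen donates its lone pair from the p orbital); the conjugation is uninterrupted.
Counting π electrons: 1 × 2 = 2 from the double-bond unit + 2 from the N(benzyl) atom = 4.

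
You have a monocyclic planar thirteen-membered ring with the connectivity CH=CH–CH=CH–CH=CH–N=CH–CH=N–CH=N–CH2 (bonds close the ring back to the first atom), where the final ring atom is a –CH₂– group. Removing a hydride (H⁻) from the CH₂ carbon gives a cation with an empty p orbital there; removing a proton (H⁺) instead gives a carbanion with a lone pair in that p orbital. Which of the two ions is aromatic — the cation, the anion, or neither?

Both ions have a continuous loop of p orbitals — each ring atom is sp².
Cation: 6 × 2 + 0 = 12 π electrons → 4(3), antiaromatic.
Anion: 6 × 2 + 2 = 14 π electrons → 4(3)+2, aromatic.

The anion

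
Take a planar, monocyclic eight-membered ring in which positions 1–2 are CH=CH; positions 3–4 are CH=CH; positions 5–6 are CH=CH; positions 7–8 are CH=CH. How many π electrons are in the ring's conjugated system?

8

Check conjugation: each doubly-bonded ring atom is sp² with one p-orbital electron — every position has a p orbital, so the cyclic π system is continuous.
Counting π electrons: 4 × 2 = 8 from the 4 double-bond units.
(This ring is cyclooctatetraene.)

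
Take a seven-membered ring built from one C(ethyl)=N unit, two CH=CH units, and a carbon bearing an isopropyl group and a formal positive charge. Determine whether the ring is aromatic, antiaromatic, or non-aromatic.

Aromatic

Every ring atom contributes a p orbital perpendicular to the ring (every atom in a ring double bond is sp² and brings one electron to the p orbital; each sp² =N– keeps its lone pair in-plane and puts one electron into the π system; the carbocation has an empty p orbital), so the π system is cyclic and fully conjugated.
π-electron count: 3 × 2 = 6 from the double-bond units + 0 from the C(isopropyl)(+) atom = 6.
Since 6 = 4·1 + 2, the ring meets the 4n+2 criterion.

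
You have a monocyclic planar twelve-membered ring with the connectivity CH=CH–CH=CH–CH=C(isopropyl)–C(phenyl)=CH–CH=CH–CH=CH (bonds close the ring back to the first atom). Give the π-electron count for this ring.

The p orbitals form a continuous loop: every atom in a ring double bond is sp² and brings one electron to the p orbital. The ring is fully conjugated.
Adding the contributions, 6 × 2 = 12 from the 6 double-bond units.

12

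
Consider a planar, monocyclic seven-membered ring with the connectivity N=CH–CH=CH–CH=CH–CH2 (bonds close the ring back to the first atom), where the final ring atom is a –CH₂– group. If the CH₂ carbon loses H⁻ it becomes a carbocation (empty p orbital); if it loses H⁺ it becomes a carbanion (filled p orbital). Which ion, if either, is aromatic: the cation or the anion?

Both ions have a continuous loop of p orbitals — each ring atom is sp².
Cation: 3 × 2 + 0 = 6 π electrons → 4(1)+2, aromatic.
Anion: 3 × 2 + 2 = 8 π electrons → 4(2), antiaromatic.

The cation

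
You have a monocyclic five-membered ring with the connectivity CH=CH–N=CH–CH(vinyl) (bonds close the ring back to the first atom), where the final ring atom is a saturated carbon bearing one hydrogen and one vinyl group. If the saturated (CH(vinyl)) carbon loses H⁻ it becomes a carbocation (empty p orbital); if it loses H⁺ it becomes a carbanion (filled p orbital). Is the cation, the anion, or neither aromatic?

In either ion the ring is fully conjugated: every atom, including the new sp² carbon, supplies a p orbital.
Cation: 2 × 2 + 0 = 4 π electrons → 4(1), antiaromatic.
Anion: 2 × 2 + 2 = 6 π electrons → 4(1)+2, aromatic.

The anion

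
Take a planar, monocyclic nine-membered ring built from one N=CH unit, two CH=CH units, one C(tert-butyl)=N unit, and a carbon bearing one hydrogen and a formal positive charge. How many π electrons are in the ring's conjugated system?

Check conjugation: each doubly-bonded ring atom is sp² with one p-orbital electron; each =N– nitrogen is pyridine-type (lone pair in the sp² plane, one electron in the p orbital); the carbocation has an empty p orbital — every position has a p orbital, so the cyclic π system is continuous.
Tallying contributions gives 4 × 2 = 8 from the double-bond units + 0 from the CH(+) atom = 8.

8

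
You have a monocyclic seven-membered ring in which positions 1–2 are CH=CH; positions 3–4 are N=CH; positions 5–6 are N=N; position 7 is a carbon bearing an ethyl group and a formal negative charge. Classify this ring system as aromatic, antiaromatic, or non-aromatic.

Check conjugation: the double-bond atoms are sp², each contributing one p electron; the doubly-bonded nitrogens are pyridine-type — their lone pairs lie in the ring plane, leaving one electron in the p orbital; the carbanion's lone pair occupies the p orbital — every position has a p orbital, so the cyclic π system is continuous.
Adding the contributions, 3 × 2 = 6 from the double-bond units + 2 from the C(ethyl)(-) atom = 8.
A 4n π count (8, n = 2) in a planar conjugated ring means antiaromatic.

Antiaromatic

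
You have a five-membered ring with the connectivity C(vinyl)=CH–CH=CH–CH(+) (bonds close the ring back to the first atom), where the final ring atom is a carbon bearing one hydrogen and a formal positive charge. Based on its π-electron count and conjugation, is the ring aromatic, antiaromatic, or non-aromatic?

Antiaromatic

Check conjugation: each doubly-bonded ring atom is sp² with one p-orbital electron; the carbocation has an empty p orbital — every position has a p orbital, so the cyclic π system is continuous.
Tallying contributions gives 2 × 2 = 4 from the double-bond units + 0 from the CH(+) atom = 4.
4 = 4(1); a planar, fully conjugated 4n system is antiaromatic.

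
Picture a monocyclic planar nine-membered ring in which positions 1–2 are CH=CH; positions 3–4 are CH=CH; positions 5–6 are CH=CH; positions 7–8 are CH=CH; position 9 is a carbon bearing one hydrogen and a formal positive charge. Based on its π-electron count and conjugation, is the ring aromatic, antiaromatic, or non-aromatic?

The p orbitals form a continuous loop: the double-bond atoms are sp², each contributing one p electron; the carbocation has an empty p orbital. The ring is fully conjugated.
Tallying contributions gives 4 × 2 = 8 from the double-bond units + 0 from the CH(+) atom = 8.
8 is a 4n count (n = 2), so the planar conjugated ring is antiaromatic.

Antiaromatic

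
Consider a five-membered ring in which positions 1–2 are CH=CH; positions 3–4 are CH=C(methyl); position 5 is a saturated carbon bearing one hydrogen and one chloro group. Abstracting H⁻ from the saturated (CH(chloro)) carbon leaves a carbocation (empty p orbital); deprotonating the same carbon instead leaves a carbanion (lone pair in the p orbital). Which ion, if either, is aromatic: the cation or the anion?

In either ion the ring is fully conjugated: every atom, including the new sp² carbon, supplies a p orbital.
Cation: 2 × 2 + 0 = 4 π electrons → 4(1), antiaromatic.
Anion: 2 × 2 + 2 = 6 π electrons → 4(1)+2, aromatic.

The anion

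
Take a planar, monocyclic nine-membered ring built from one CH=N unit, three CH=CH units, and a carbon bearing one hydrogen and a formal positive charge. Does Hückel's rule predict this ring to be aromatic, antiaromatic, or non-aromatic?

Check conjugation: every atom in a ring double bond is sp² and brings one electron to the p orbital; the doubly-bonded nitrogens are pyridine-type — their lone pairs lie in the ring plane, leaving one electron in the p orbital; the carbocation has an empty p orbital — every position has a p orbital, so the cyclic π system is continuous.
π-electron count: 4 × 2 = 8 from the double-bond units + 0 from the CH(+) atom = 8.
With 8 = 4·2 π electrons, Hückel's rule classifies the planar ring as antiaromatic.

Antiaromatic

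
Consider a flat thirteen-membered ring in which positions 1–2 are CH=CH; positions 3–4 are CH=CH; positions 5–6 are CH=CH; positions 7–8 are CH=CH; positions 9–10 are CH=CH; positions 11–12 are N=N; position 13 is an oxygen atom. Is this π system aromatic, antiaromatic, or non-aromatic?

Aromatic

Every ring atom contributes a p orbital perpendicular to the ring (every atom in a ring double bond is sp² and brings one electron to the p orbital; each =N– nitrogen is pyridine-type (lone pair in the sp² plane, one electron in the p orbital); the oxygen donates one lone pair from its p orbital), so the π system is cyclic and fully conjugated.
Adding the contributions, 6 × 2 = 12 from the double-bond units + 2 from the O atom = 14.
That gives a 4n+2 count (14, n = 3).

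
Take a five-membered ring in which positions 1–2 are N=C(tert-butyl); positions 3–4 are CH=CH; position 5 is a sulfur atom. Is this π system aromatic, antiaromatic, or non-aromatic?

Aromatic

Check conjugation: each doubly-bonded ring atom is sp² with one p-orbital electron; each =N– nitrogen is pyridine-type (lone pair in the sp² plane, one electron in the p orbital); the sulfur donates one lone pair from its p orbital — every position has a p orbital, so the cyclic π system is continuous.
Counting π electrons: 2 × 2 = 4 from the double-bond units + 2 from the S atom = 6.
Since 6 = 4·1 + 2, the ring meets the 4n+2 criterion.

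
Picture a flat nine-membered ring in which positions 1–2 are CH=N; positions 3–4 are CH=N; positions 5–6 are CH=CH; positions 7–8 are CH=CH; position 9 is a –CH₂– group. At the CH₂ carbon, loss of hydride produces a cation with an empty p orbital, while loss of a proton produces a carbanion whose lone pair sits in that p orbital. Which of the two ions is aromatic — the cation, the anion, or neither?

The anion

In both ions every ring atom is sp² and contributes a p orbital, so both rings are fully conjugated.
Cation: 4 × 2 + 0 = 8 π electrons → 4(2), antiaromatic.
Anion: 4 × 2 + 2 = 10 π electrons → 4(2)+2, aromatic.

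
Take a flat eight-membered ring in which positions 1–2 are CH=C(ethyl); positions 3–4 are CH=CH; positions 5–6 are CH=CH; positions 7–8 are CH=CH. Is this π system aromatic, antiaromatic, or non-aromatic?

Every ring atom contributes a p orbital perpendicular to the ring (every atom in a ring double bond is sp² and brings one electron to the p orbital), so the π system is cyclic and fully conjugated.
Adding the contributions, 4 × 2 = 8 from the 4 double-bond units.
8 = 4(2); a planar, fully conjugated 4n system is antiaromatic.

Antiaromatic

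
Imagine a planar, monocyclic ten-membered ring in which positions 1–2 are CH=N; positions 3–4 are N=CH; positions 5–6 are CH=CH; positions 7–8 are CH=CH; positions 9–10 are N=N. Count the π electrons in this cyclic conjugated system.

10

The p orbitals form a continuous loop: the double-bond atoms are sp², each contributing one p electron; each =N– nitrogen is pyridine-type (lone pair in the sp² plane, one electron in the p orbital). The ring is fully conjugated.
π-electron count: 5 × 2 = 10 from the 5 double-bond units.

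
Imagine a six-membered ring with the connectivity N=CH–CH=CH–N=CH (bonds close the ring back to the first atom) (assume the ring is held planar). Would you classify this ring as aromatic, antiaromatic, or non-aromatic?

All ring atoms are sp² and supply a p orbital to the ring (the double-bond atoms are sp², each contributing one p electron; each =N– nitrogen is pyridine-type (lone pair in the sp² plane, one electron in the p orbital)); the conjugation is uninterrupted.
Tallying contributions gives 3 × 2 = 6 from the 3 double-bond units.
With 6 π electrons (n = 1), the Hückel 4n+2 condition holds.

Aromatic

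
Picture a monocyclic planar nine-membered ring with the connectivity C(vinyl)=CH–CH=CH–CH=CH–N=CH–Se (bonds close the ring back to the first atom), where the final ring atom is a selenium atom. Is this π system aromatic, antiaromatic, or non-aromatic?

Aromatic

Check conjugation: the double-bond atoms are sp², each contributing one p electron; each =N– nitrogen is pyridine-type (lone pair in the sp² plane, one electron in the p orbital); the selenium donates one lone pair from its p orbital — every position has a p orbital, so the cyclic π system is continuous.
Tallying contributions gives 4 × 2 = 8 from the double-bond units + 2 from the Se atom = 10.
10 = 4(2) + 2, which satisfies Hückel's 4n+2 rule.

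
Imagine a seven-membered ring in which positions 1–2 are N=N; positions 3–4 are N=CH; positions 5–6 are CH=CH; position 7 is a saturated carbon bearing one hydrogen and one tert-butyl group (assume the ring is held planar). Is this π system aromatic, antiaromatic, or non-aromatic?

The CH(tert-butyl) position has four σ bonds — that saturated carbon is sp³ and has no p orbital in the ring π system — so the cyclic conjugation is interrupted.
Hückel's rule only applies to fully conjugated rings, so this one is simply non-aromatic.

Non-aromatic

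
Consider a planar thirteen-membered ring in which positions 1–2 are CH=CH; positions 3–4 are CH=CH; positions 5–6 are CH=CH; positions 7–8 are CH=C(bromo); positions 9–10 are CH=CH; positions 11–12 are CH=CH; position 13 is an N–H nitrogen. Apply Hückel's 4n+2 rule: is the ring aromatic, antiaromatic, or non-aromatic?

Aromatic

Check conjugation: every atom in a ring double bond is sp² and brings one electron to the p orbital; the pyrrole-type nitrogen donates its lone pair from the p orbital — every position has a p orbital, so the cyclic π system is continuous.
π-electron count: 6 × 2 = 12 from the double-bond units + 2 from the NH atom = 14.
Since 14 = 4·3 + 2, the ring meets the 4n+2 criterion.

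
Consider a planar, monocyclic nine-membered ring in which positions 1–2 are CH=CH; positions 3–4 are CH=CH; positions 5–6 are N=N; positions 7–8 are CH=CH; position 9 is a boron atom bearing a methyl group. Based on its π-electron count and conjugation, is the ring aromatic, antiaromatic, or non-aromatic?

Antiaromatic

Check conjugation: each doubly-bonded ring atom is sp² with one p-orbital electron; the doubly-bonded nitrogens are pyridine-type — their lone pairs lie in the ring plane, leaving one electron in the p orbital; the boron has an empty p orbital — every position has a p orbital, so the cyclic π system is continuous.
Tallying contributions gives 4 × 2 = 8 from the double-bond units + 0 from the B(methyl) atom = 8.
8 = 4(2); a planar, fully conjugated 4n system is antiaromatic.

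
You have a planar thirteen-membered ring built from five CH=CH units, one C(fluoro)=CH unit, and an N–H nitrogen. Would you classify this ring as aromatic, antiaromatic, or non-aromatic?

All ring atoms are sp² and supply a p orbital to the ring (the double-bond atoms are sp², each contributing one p electron; the pyrrole-type nitrogen donates its lone pair from the p orbital); the conjugation is uninterrupted.
Adding the contributions, 6 × 2 = 12 from the double-bond units + 2 from the NH atom = 14.
Since 14 = 4·3 + 2, the ring meets the 4n+2 criterion.

Aromatic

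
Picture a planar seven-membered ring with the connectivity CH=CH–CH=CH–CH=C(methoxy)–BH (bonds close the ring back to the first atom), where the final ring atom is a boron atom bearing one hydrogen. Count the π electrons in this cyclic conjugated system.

6

Check conjugation: the double-bond atoms are sp², each contributing one p electron; the boron has an empty p orbital — every position has a p orbital, so the cyclic π system is continuous.
Tallying contributions gives 3 × 2 = 6 from the double-bond units + 0 from the BH atom = 6.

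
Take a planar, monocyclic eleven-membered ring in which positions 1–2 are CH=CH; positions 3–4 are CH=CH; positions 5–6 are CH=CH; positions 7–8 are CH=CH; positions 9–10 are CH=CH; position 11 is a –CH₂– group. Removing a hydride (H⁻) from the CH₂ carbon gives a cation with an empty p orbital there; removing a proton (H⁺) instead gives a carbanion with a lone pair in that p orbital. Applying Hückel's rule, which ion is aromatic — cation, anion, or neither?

The cation

In either ion the ring is fully conjugated: every atom, including the new sp² carbon, supplies a p orbital.
Cation: 5 × 2 + 0 = 10 π electrons → 4(2)+2, aromatic.
Anion: 5 × 2 + 2 = 12 π electrons → 4(3), antiaromatic.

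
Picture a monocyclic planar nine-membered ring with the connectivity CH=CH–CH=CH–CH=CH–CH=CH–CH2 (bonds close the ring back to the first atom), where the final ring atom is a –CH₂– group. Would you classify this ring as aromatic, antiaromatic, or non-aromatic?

The CH2 carbon is saturated: the tetrahedral CH₂ carbon is sp³ and has no p orbital in the ring π system. Conjugation is not continuous around the ring.
A ring that is not fully conjugated cannot be aromatic or antiaromatic regardless of its π-electron count.

Non-aromatic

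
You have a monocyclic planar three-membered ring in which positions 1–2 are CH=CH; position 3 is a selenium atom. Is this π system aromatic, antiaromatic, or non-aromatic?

Antiaromatic

Check conjugation: every atom in a ring double bond is sp² and brings one electron to the p orbital; the selenium donates one lone pair from its p orbital — every position has a p orbital, so the cyclic π system is continuous.
π-electron count: 1 × 2 = 2 from the double-bond unit + 2 from the Se atom = 4.
A 4n π count (4, n = 1) in a planar conjugated ring means antiaromatic.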